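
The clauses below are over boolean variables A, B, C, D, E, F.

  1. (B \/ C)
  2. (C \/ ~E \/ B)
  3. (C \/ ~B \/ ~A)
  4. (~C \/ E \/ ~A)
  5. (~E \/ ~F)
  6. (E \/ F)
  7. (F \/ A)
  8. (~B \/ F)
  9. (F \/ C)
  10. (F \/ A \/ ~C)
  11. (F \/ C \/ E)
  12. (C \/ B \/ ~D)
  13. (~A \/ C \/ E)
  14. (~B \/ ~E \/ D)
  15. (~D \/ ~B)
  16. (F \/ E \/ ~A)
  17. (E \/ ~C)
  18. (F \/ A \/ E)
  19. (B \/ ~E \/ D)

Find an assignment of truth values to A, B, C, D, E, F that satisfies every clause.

A=0, B=1, C=0, D=0, E=0, F=1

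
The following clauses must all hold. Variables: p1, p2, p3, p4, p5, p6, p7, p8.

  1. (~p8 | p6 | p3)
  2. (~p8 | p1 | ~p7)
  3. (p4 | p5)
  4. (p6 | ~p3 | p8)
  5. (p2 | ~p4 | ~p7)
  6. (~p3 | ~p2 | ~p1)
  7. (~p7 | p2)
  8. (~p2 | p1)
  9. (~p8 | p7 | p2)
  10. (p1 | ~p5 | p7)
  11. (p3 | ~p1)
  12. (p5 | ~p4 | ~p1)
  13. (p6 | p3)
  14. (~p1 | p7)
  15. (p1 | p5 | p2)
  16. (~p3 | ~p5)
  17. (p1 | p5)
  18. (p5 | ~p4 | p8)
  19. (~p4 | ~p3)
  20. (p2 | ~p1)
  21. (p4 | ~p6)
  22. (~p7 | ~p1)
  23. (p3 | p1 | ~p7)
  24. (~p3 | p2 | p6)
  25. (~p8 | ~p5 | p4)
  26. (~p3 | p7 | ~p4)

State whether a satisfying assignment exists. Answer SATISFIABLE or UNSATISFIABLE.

p1 = True:
  propagation gives p3=True, p2=False; an empty clause results — contradiction.
p1 = False:
  propagation gives p2=False, p7=False, p8=False, p5=False; an empty clause results — contradiction.
Every branch closes, so no satisfying assignment exists.

UNSATISFIABLE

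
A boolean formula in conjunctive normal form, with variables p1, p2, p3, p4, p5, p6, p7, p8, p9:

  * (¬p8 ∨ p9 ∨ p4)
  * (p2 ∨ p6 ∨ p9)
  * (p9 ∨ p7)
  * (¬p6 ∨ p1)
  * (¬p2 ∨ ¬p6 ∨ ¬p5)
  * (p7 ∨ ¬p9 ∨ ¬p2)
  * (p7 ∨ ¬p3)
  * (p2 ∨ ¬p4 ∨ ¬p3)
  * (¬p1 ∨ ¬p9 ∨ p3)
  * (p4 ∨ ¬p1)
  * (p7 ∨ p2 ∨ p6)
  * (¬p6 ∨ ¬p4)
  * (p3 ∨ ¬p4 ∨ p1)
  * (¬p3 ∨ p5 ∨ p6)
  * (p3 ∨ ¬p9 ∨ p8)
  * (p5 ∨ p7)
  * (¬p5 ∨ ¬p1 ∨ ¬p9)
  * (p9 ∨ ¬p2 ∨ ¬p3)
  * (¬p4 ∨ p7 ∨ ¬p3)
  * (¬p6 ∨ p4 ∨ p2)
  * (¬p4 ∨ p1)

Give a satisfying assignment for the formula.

p1=T, p2=T, p3=F, p4=T, p5=T, p6=F, p7=T, p8=T, p9=F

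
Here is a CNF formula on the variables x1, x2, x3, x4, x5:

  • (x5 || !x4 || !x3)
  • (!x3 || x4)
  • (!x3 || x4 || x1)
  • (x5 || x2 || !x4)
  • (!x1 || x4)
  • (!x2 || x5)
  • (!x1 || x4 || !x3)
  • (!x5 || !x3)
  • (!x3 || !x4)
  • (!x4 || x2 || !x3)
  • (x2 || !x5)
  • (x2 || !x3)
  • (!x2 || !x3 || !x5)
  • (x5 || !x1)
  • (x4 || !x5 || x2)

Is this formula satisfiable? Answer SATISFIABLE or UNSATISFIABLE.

SATISFIABLE

Pure literal: x3 appears only negated; assign x3 = False.
Set x1 = False and propagate.
For the remaining variables, x2 = False, x4 = False, x5 = False works.
Every clause has at least one true literal under this assignment.
So x1=False, x2=False, x3=False, x4=False, x5=False is a satisfying assignment.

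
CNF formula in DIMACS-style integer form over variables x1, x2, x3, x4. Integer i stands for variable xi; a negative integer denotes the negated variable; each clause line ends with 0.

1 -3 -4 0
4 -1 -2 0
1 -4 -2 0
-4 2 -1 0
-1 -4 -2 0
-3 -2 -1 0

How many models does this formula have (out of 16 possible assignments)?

Satisfying assignments:
  x1=0 x2=0 x3=0 x4=0
  x1=0 x2=0 x3=0 x4=1
  x1=0 x2=0 x3=1 x4=0
  x1=0 x2=1 x3=0 x4=0
  x1=0 x2=1 x3=1 x4=0
  x1=1 x2=0 x3=0 x4=0
  x1=1 x2=0 x3=1 x4=0
That's 7 in total.

7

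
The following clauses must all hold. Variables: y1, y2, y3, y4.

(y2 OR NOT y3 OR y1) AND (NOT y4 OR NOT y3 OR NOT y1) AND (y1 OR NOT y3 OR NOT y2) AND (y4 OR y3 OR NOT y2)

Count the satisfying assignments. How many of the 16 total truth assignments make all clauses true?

Split on y3, then y1.
  y3=T, y1=T: remaining (y2,y4) ∈ {(F,F); (T,F)} — 2.
  y3=T, y1=F: a clause becomes empty — 0.
  y3=F, y1=T: remaining (y2,y4) ∈ {(F,F); (F,T); (T,T)} — 3.
  y3=F, y1=F: remaining (y2,y4) ∈ {(F,F); (F,T); (T,T)} — 3.
Total: 2 + 0 + 3 + 3 = 8.

8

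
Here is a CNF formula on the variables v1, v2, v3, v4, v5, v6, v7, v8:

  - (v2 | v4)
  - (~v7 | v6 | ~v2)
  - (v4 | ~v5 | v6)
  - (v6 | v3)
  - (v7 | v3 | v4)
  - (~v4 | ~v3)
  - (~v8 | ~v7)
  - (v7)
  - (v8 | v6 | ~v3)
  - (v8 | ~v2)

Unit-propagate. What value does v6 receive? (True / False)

True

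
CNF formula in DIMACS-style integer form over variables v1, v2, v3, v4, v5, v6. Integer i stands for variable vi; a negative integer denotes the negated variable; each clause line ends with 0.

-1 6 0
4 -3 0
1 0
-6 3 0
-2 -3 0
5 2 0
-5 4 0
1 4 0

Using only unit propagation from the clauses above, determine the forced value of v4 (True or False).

True

(v1) is a unit clause: v1 = True.
(~v1 | v6): since v1 = True, the clause reduces to (v6). v6 = True.
(v3 | ~v6) with v6 = True leaves only v3, so v3 = True.
In (~v3 | v4), ~v3 is now false; v4 must hold, so v4 = True.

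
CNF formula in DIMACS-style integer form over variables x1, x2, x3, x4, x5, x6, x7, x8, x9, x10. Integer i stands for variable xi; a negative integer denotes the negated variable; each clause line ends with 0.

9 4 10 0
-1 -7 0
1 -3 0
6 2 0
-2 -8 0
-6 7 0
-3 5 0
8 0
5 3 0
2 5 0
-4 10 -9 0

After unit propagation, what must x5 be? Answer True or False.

(x8) stands alone — x8 = True.
(¬x2 ∨ ¬x8): since x8 = True, the clause reduces to (¬x2). x2 = False.
(x2 ∨ x6) with x2 = False leaves only x6, so x6 = True.
In (¬x6 ∨ x7), ¬x6 is now false; x7 must hold, so x7 = True.
In (¬x7 ∨ ¬x1), ¬x7 is now false; ¬x1 must hold, so x1 = False.
In (¬x3 ∨ x1), x1 is now false; ¬x3 must hold, so x3 = False.
From (x5 ∨ x3) and x3 = False: x5 = True.

True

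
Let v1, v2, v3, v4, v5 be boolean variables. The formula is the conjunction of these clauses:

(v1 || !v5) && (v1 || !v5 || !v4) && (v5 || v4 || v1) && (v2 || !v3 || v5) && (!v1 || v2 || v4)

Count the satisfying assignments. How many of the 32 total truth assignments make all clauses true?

Split on v1, then v5.
  v1=T, v5=T: v3 free; 3 ways for (v2,v4) × 2^1 = 6.
  v1=T, v5=F: 5 of the 8 assignments to (v2,v3,v4) work.
  v1=F, v5=T: a clause becomes empty — 0.
  v1=F, v5=F: remaining (v2,v3,v4) ∈ {(F,F,T); (T,F,T); (T,T,T)} — 3.
Total: 6 + 5 + 0 + 3 = 14.

14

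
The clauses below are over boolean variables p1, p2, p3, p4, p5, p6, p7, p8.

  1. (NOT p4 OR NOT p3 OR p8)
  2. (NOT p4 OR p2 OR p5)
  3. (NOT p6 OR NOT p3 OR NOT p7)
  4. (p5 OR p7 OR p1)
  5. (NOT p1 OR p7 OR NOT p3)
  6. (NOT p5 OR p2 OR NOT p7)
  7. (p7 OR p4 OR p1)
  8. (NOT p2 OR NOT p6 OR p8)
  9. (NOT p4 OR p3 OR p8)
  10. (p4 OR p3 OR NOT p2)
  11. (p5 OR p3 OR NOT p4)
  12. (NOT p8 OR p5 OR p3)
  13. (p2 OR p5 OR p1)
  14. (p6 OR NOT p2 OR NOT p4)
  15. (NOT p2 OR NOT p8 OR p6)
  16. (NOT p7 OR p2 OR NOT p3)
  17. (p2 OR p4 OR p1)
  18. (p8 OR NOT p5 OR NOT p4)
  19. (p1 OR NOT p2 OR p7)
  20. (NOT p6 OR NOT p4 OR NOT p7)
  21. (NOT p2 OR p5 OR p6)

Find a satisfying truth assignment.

Set p1 = True and propagate.
Set p2 = False and propagate.
The remaining clauses are satisfied by p3 = False, p4 = False, p5 = True, p6 = True, p7 = False, p8 = True.
Every clause has at least one true literal under this assignment.

p1=1  p2=0  p3=0  p4=0  p5=1  p6=1  p7=0  p8=1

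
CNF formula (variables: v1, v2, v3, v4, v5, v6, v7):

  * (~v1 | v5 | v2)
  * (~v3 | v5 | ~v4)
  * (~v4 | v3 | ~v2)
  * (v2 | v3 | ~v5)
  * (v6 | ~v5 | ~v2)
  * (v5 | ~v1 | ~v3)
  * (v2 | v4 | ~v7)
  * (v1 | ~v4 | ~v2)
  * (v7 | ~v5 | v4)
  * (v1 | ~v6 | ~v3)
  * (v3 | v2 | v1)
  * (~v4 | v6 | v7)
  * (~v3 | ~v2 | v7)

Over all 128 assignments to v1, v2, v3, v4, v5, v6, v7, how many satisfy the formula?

18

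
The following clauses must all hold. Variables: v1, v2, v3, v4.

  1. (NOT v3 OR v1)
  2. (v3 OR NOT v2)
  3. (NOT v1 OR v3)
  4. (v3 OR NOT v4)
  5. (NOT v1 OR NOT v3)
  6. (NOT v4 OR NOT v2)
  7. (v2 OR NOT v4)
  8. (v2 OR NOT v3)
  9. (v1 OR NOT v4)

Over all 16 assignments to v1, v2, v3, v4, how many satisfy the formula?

The models are:
  v1=0 v2=0 v3=0 v4=0
Count: 1.

1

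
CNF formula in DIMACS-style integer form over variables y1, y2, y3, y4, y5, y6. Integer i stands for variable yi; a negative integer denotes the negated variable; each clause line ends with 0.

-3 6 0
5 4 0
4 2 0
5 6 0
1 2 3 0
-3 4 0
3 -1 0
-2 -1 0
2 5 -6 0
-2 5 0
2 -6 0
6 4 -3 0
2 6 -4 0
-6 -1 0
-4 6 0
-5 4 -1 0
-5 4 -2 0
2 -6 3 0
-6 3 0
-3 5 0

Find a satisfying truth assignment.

y1 = 0, y2 = 1, y3 = 1, y4 = 1, y5 = 1, y6 = 1

Check each clause:
  1. {¬y3, y6} — y6 is true.
  2. {y4, y5} — y4 is true.
  3. {y4, y2} — y2 is true.
  4. {y5, y6} — y5 is true.
  5. {y1, y2, y3} — y2 is true.
  6. {y4, ¬y3} — y4 is true.
  7. {y3, ¬y1} — y3 is true.
  8. {¬y2, ¬y1} — ¬y1 is true.
  9. {y5, y2, ¬y6} — y2 is true.
  10. {y5, ¬y2} — y5 is true.
  11. {y2, ¬y6} — y2 is true.
  12. {y6, y4, ¬y3} — y4 is true.
  13. {y2, y6, ¬y4} — y2 is true.
  14. {¬y6, ¬y1} — ¬y1 is true.
  15. {y6, ¬y4} — y6 is true.
  16. {¬y1, y4, ¬y5} — y4 is true.
  17. {¬y5, ¬y2, y4} — y4 is true.
  18. {y2, ¬y6, y3} — y3 is true.
  19. {¬y6, y3} — y3 is true.
  20. {¬y3, y5} — y5 is true.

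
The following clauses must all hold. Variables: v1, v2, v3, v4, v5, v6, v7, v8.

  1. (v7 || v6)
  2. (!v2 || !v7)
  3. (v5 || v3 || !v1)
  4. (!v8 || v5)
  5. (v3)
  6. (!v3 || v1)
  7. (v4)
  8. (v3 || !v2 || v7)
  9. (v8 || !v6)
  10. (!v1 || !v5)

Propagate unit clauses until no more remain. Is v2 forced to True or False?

False

(v3) stands alone — v3 = True.
In (v1 || !v3), !v3 is now false; v1 must hold, so v1 = True.
Unit clause (v4) sets v4 = True.
In (!v5 || !v1), !v1 is now false; !v5 must hold, so v5 = False.
(v5 || !v8): since v5 = False, the clause reduces to (!v8). v8 = False.
In (v8 || !v6), v8 is now false; !v6 must hold, so v6 = False.
(v6 || v7) with v6 = False leaves only v7, so v7 = True.
(!v2 || !v7) with v7 = True leaves only !v2, so v2 = False.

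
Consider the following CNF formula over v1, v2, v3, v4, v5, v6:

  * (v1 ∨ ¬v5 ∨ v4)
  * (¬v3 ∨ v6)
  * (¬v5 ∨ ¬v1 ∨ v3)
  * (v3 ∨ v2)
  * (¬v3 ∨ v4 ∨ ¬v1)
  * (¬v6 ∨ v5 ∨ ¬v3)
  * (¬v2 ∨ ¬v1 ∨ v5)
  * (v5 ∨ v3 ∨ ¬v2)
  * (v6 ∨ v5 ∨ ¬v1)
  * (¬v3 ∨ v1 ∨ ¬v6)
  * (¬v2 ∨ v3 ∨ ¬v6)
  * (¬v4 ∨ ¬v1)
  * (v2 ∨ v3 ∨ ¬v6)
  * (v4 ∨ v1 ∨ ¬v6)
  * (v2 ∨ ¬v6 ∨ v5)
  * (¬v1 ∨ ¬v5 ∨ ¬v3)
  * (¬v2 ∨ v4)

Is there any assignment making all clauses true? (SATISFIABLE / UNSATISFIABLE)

SATISFIABLE

Try v1 = False.
Try v2 = True.
  then v4 is forced to True.
For the remaining variables, v3 = False, v5 = True, v6 = False works.
So v1=F, v2=T, v3=F, v4=T, v5=T, v6=F is a satisfying assignment.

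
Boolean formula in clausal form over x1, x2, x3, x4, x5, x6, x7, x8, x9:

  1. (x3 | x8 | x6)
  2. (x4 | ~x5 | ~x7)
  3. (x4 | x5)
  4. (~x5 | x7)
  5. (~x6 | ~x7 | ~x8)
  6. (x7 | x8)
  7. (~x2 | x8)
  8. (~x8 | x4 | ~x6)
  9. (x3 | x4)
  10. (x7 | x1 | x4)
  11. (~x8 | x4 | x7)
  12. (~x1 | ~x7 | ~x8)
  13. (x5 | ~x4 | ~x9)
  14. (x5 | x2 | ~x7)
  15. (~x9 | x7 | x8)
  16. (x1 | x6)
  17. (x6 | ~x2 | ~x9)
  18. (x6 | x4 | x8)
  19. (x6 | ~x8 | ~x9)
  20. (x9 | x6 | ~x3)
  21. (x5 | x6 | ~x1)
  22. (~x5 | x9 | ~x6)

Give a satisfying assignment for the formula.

x1=True, x2=False, x3=True, x4=True, x5=False, x6=True, x7=False, x8=True, x9=False

Check each clause:
  1. (x8 | x6 | x3) — x8 is true.
  2. (~x7 | x4 | ~x5) — ~x7 is true.
  3. (x4 | x5) — x4 is true.
  4. (~x5 | x7) — ~x5 is true.
  5. (~x8 | ~x6 | ~x7) — ~x7 is true.
  6. (x7 | x8) — x8 is true.
  7. (x8 | ~x2) — x8 is true.
  8. (x4 | ~x8 | ~x6) — x4 is true.
  9. (x3 | x4) — x3 is true.
  10. (x7 | x1 | x4) — x1 is true.
  11. (~x8 | x4 | x7) — x4 is true.
  12. (~x1 | ~x7 | ~x8) — ~x7 is true.
  13. (~x4 | x5 | ~x9) — ~x9 is true.
  14. (x2 | x5 | ~x7) — ~x7 is true.
  15. (~x9 | x7 | x8) — x8 is true.
  16. (x1 | x6) — x1 is true.
  17. (~x9 | x6 | ~x2) — x6 is true.
  18. (x4 | x8 | x6) — x8 is true.
  19. (~x8 | ~x9 | x6) — x6 is true.
  20. (x9 | ~x3 | x6) — x6 is true.
  21. (x6 | ~x1 | x5) — x6 is true.
  22. (x9 | ~x6 | ~x5) — ~x5 is true.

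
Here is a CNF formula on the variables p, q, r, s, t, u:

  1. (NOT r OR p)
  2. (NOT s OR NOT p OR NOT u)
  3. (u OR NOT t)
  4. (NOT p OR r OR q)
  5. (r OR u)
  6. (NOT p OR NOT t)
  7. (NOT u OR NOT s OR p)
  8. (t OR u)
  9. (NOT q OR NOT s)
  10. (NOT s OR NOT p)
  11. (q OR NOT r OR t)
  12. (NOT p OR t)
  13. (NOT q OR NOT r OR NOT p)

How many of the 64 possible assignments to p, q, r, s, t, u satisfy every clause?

The models are:
  p=0 q=0 r=0 s=0 t=0 u=1
  p=0 q=0 r=0 s=0 t=1 u=1
  p=0 q=1 r=0 s=0 t=0 u=1
  p=0 q=1 r=0 s=0 t=1 u=1
Count: 4.

4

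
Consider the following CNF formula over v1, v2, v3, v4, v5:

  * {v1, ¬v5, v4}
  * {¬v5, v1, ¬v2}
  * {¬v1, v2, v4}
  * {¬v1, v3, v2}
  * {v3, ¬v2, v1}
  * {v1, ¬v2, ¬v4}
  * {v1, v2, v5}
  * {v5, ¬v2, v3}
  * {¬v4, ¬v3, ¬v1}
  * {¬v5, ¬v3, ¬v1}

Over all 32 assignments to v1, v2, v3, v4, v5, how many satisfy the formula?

Satisfying assignments:
  v1=0 v2=0 v3=0 v4=1 v5=1
  v1=0 v2=0 v3=1 v4=1 v5=1
  v1=0 v2=1 v3=1 v4=0 v5=0
  v1=1 v2=1 v3=0 v4=0 v5=1
  v1=1 v2=1 v3=0 v4=1 v5=1
  v1=1 v2=1 v3=1 v4=0 v5=0
Count: 6.

6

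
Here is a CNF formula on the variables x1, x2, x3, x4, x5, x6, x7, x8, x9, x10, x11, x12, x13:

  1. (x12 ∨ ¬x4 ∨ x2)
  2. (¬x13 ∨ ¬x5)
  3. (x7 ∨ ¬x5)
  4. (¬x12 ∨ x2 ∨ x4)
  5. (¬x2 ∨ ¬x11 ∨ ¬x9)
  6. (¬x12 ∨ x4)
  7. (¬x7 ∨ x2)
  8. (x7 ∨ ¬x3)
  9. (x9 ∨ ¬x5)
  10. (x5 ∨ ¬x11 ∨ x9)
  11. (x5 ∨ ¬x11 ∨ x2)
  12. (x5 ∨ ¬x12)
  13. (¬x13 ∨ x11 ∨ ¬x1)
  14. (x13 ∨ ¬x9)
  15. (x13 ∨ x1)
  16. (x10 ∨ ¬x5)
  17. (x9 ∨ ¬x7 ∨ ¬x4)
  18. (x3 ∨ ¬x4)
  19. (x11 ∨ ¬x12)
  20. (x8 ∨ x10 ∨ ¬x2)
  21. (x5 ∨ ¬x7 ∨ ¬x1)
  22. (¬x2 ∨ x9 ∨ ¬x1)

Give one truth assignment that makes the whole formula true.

x1=False, x2=False, x3=False, x4=False, x5=False, x6=False, x7=False, x8=False, x9=True, x10=True, x11=False, x12=False, x13=True

Check each clause:
  1. (x12 ∨ ¬x4 ∨ x2) — ¬x4 is true.
  2. (¬x5 ∨ ¬x13) — ¬x5 is true.
  3. (¬x5 ∨ x7) — ¬x5 is true.
  4. (x4 ∨ ¬x12 ∨ x2) — ¬x12 is true.
  5. (¬x11 ∨ ¬x9 ∨ ¬x2) — ¬x11 is true.
  6. (x4 ∨ ¬x12) — ¬x12 is true.
  7. (x2 ∨ ¬x7) — ¬x7 is true.
  8. (¬x3 ∨ x7) — ¬x3 is true.
  9. (¬x5 ∨ x9) — x9 is true.
  10. (¬x11 ∨ x9 ∨ x5) — x9 is true.
  11. (x2 ∨ x5 ∨ ¬x11) — ¬x11 is true.
  12. (¬x12 ∨ x5) — ¬x12 is true.
  13. (¬x1 ∨ x11 ∨ ¬x13) — ¬x1 is true.
  14. (¬x9 ∨ x13) — x13 is true.
  15. (x1 ∨ x13) — x13 is true.
  16. (¬x5 ∨ x10) — x10 is true.
  17. (¬x7 ∨ ¬x4 ∨ x9) — x9 is true.
  18. (x3 ∨ ¬x4) — ¬x4 is true.
  19. (¬x12 ∨ x11) — ¬x12 is true.
  20. (¬x2 ∨ x8 ∨ x10) — x10 is true.
  21. (¬x1 ∨ x5 ∨ ¬x7) — ¬x7 is true.
  22. (¬x2 ∨ ¬x1 ∨ x9) — x9 is true.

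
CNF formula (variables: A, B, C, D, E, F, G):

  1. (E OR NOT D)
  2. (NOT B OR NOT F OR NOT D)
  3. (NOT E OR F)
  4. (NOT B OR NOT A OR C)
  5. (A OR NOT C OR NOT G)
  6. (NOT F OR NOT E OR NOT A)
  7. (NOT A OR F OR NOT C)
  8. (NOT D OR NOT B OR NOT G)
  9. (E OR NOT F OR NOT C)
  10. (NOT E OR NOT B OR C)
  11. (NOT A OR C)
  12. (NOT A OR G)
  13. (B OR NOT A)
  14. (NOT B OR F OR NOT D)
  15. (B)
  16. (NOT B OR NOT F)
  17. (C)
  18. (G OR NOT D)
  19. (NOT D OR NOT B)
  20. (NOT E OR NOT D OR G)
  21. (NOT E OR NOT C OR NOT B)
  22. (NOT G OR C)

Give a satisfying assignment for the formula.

A = F, B = T, C = T, D = F, E = F, F = F, G = F

The clause (B) is unit: B must be True.
(NOT F) is a unit clause, so F = False.
Unit propagation: (NOT E) forces E = False.
(NOT D) is a unit clause, so D = False.
Unit propagation: (C) forces C = True.
Unit propagation: (NOT A) forces A = False.
Unit propagation: (NOT G) forces G = False.
Check each clause:
  1. (NOT D OR E) — NOT D is true.
  2. (NOT B OR NOT F OR NOT D) — NOT F is true.
  3. (F OR NOT E) — NOT E is true.
  4. (NOT B OR C OR NOT A) — C is true.
  5. (NOT G OR NOT C OR A) — NOT G is true.
  6. (NOT E OR NOT F OR NOT A) — NOT F is true.
  7. (NOT C OR NOT A OR F) — NOT A is true.
  8. (NOT D OR NOT G OR NOT B) — NOT G is true.
  9. (NOT C OR E OR NOT F) — NOT F is true.
  10. (C OR NOT B OR NOT E) — C is true.
  11. (C OR NOT A) — C is true.
  12. (NOT A OR G) — NOT A is true.
  13. (B OR NOT A) — B is true.
  14. (F OR NOT B OR NOT D) — NOT D is true.
  15. (B) — B is true.
  16. (NOT F OR NOT B) — NOT F is true.
  17. (C) — C is true.
  18. (NOT D OR G) — NOT D is true.
  19. (NOT B OR NOT D) — NOT D is true.
  20. (NOT E OR NOT D OR G) — NOT E is true.
  21. (NOT C OR NOT B OR NOT E) — NOT E is true.
  22. (C OR NOT G) — NOT G is true.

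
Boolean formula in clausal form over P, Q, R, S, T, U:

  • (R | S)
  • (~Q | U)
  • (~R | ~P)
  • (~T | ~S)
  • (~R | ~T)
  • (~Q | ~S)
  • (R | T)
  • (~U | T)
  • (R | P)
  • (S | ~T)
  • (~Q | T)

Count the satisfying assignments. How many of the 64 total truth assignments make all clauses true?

Satisfying assignments:
  P=F Q=F R=T S=F T=F U=F
  P=F Q=F R=T S=T T=F U=F
That's 2 in total.

2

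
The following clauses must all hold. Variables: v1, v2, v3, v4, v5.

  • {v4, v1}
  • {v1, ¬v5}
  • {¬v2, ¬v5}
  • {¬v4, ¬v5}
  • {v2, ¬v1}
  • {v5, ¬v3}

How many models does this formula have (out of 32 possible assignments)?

4

The models are:
  v1=F v2=F v3=F v4=T v5=F
  v1=F v2=T v3=F v4=T v5=F
  v1=T v2=T v3=F v4=F v5=F
  v1=T v2=T v3=F v4=T v5=F
That's 4 in total.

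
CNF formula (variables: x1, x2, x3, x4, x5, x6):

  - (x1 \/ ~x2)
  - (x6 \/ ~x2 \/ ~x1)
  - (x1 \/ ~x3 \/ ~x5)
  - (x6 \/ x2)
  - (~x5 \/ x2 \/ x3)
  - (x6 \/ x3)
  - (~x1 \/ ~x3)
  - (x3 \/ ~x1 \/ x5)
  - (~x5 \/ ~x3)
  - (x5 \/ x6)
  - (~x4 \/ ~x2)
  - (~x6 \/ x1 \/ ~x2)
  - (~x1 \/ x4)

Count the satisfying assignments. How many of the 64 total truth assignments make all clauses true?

Satisfying assignments:
  x1=0 x2=0 x3=0 x4=0 x5=0 x6=1
  x1=0 x2=0 x3=0 x4=1 x5=0 x6=1
  x1=0 x2=0 x3=1 x4=0 x5=0 x6=1
  x1=0 x2=0 x3=1 x4=1 x5=0 x6=1
That's 4 in total.

4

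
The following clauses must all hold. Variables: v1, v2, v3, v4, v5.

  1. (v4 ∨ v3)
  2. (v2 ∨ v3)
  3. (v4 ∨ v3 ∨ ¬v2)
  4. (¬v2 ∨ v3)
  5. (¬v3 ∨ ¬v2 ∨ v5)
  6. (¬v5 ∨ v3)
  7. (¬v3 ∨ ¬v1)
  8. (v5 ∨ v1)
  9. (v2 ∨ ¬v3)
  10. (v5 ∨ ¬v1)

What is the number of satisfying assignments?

2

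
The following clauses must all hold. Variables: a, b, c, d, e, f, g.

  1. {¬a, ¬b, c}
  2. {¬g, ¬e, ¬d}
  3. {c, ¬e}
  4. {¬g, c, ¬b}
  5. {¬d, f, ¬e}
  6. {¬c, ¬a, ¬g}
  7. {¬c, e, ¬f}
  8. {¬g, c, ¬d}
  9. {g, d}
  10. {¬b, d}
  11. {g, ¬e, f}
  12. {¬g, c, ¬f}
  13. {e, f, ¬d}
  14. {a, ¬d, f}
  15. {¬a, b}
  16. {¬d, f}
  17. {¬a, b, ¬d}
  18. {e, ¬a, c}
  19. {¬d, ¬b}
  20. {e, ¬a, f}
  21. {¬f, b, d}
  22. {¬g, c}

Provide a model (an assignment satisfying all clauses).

a=0  b=0  c=1  d=0  e=0  f=0  g=1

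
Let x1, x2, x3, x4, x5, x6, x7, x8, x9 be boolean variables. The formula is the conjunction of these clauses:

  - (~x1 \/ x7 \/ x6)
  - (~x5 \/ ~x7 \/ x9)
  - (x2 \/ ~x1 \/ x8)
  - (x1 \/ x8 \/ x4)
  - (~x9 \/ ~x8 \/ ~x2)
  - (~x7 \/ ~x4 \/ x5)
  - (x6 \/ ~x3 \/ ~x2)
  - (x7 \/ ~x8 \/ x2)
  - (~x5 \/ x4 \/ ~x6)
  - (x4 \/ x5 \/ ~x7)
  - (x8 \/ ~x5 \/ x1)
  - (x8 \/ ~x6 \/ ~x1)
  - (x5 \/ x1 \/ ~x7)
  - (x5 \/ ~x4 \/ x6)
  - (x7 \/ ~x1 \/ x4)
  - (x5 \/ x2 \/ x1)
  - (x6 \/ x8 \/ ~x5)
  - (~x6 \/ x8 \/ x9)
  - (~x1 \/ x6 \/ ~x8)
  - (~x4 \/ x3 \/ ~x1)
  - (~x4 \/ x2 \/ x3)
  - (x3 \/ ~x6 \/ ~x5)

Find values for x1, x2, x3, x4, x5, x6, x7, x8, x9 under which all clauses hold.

x1 = T, x2 = F, x3 = T, x4 = T, x5 = T, x6 = T, x7 = T, x8 = T, x9 = T

Branch on x1: take x1 = True.
Try x2 = False.
  then x8 is forced to True.
  then x7 is forced to True.
  then x6 is forced to True.
Branch on x3: take x3 = True.
The remaining clauses are satisfied by x4 = True, x5 = True, x9 = True.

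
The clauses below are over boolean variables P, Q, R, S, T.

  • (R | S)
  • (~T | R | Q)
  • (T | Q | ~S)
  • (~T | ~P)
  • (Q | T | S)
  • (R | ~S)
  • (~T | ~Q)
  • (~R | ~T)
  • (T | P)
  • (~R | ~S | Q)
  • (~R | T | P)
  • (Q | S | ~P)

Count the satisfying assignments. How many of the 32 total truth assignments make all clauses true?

Satisfying assignments:
  P=T Q=T R=T S=F T=F
  P=T Q=T R=T S=T T=F
That's 2 in total.

2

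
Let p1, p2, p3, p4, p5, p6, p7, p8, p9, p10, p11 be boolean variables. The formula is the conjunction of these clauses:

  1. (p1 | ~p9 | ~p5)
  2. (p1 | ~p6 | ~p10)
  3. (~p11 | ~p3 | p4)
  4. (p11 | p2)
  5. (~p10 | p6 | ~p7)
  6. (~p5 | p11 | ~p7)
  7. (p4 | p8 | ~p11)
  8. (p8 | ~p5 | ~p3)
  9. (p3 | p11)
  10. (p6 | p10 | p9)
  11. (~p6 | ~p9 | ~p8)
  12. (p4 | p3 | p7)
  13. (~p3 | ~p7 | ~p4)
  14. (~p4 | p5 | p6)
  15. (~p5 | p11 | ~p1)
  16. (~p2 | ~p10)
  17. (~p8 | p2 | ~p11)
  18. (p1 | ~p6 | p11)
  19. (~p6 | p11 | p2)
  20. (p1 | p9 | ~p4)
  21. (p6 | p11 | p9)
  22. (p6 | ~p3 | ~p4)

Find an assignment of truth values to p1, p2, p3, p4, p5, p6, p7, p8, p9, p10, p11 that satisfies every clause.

p1=False, p2=True, p3=True, p4=False, p5=False, p6=False, p7=True, p8=True, p9=True, p10=False, p11=False

Check each clause:
  1. (~p5 | ~p9 | p1) — ~p5 is true.
  2. (~p6 | p1 | ~p10) — ~p6 is true.
  3. (p4 | ~p11 | ~p3) — ~p11 is true.
  4. (p2 | p11) — p2 is true.
  5. (~p10 | p6 | ~p7) — ~p10 is true.
  6. (p11 | ~p5 | ~p7) — ~p5 is true.
  7. (~p11 | p8 | p4) — p8 is true.
  8. (p8 | ~p3 | ~p5) — p8 is true.
  9. (p3 | p11) — p3 is true.
  10. (p6 | p9 | p10) — p9 is true.
  11. (~p8 | ~p9 | ~p6) — ~p6 is true.
  12. (p7 | p4 | p3) — p3 is true.
  13. (~p7 | ~p3 | ~p4) — ~p4 is true.
  14. (p6 | p5 | ~p4) — ~p4 is true.
  15. (~p1 | p11 | ~p5) — ~p1 is true.
  16. (~p2 | ~p10) — ~p10 is true.
  17. (~p11 | p2 | ~p8) — p2 is true.
  18. (~p6 | p11 | p1) — ~p6 is true.
  19. (p2 | ~p6 | p11) — p2 is true.
  20. (p9 | p1 | ~p4) — p9 is true.
  21. (p6 | p11 | p9) — p9 is true.
  22. (~p3 | ~p4 | p6) — ~p4 is true.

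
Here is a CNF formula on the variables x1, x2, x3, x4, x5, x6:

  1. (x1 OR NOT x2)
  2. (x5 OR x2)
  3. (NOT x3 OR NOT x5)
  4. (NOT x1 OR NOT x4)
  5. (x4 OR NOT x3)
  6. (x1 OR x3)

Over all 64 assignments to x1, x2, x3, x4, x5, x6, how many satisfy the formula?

Satisfying assignments:
  x1=T x2=F x3=F x4=F x5=T x6=F
  x1=T x2=F x3=F x4=F x5=T x6=T
  x1=T x2=T x3=F x4=F x5=F x6=F
  x1=T x2=T x3=F x4=F x5=F x6=T
  x1=T x2=T x3=F x4=F x5=T x6=F
  x1=T x2=T x3=F x4=F x5=T x6=T
Count: 6.

6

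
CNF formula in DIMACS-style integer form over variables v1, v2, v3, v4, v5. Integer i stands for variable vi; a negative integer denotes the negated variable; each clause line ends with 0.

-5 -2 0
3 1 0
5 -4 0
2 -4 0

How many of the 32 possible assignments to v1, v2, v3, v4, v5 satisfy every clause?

9

Case analysis on v2 and v4:
  v2=T, v4=T: a clause becomes empty — 0.
  v2=T, v4=F: remaining (v1,v3,v5) ∈ {(F,T,F); (T,F,F); (T,T,F)} — 3.
  v2=F, v4=T: a clause becomes empty — 0.
  v2=F, v4=F: v5 free; 3 ways for (v1,v3) × 2^1 = 6.
Total: 0 + 3 + 0 + 6 = 9.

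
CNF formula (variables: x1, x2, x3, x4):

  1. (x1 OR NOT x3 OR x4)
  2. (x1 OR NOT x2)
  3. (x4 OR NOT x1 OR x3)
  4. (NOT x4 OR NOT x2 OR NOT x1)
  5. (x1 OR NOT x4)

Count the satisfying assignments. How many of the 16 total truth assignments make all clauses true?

Satisfying assignments:
  x1=0 x2=0 x3=0 x4=0
  x1=1 x2=0 x3=0 x4=1
  x1=1 x2=0 x3=1 x4=0
  x1=1 x2=0 x3=1 x4=1
  x1=1 x2=1 x3=1 x4=0
Count: 5.

5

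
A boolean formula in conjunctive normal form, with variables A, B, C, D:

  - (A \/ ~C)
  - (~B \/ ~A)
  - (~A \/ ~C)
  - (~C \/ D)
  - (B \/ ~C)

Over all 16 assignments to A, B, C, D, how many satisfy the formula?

Satisfying assignments:
  A=0 B=0 C=0 D=0
  A=0 B=0 C=0 D=1
  A=0 B=1 C=0 D=0
  A=0 B=1 C=0 D=1
  A=1 B=0 C=0 D=0
  A=1 B=0 C=0 D=1
Count: 6.

6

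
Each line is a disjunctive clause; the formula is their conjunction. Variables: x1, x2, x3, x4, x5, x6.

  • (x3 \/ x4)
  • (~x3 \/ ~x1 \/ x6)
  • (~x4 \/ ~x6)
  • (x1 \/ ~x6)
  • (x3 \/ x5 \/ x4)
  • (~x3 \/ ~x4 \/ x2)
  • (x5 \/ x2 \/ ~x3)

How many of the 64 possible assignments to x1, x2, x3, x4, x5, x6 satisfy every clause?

16

Split on x3, then x4.
  x3=1, x4=1: remaining (x1,x2,x5,x6) ∈ {(0,1,0,0); (0,1,1,0)} — 2.
  x3=1, x4=0: 6 of the 16 assignments to (x1,x2,x5,x6) work.
  x3=0, x4=1: forces x6=0; x1, x2, x5 free → 2^3 = 8.
  x3=0, x4=0: a clause becomes empty — 0.
Total: 2 + 6 + 8 + 0 = 16.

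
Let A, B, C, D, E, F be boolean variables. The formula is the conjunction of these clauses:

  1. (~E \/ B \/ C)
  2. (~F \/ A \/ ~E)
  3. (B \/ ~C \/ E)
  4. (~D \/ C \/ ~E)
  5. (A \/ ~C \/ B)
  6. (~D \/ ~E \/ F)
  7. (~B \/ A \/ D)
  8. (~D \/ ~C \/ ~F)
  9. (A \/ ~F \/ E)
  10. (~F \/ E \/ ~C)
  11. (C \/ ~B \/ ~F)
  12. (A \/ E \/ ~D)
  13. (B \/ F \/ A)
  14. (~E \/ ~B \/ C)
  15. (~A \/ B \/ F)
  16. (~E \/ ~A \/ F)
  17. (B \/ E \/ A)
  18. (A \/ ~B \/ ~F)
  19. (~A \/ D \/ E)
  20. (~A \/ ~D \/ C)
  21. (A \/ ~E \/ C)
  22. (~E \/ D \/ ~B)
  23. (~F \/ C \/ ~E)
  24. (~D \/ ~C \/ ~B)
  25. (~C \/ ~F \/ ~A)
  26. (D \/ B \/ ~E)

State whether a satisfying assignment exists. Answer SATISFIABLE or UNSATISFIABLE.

E = True:
  B = True:
    propagation gives C=True, D=True; an empty clause results — contradiction.
  B = False:
    propagation gives C=True, A=True, F=True; an empty clause results — contradiction.
E = False:
  A = True:
    propagation gives D=True, C=True, B=True; an empty clause results — contradiction.
  A = False:
    propagation gives F=False, D=False, B=False; an empty clause results — contradiction.
Every branch closes, so no satisfying assignment exists.

UNSATISFIABLE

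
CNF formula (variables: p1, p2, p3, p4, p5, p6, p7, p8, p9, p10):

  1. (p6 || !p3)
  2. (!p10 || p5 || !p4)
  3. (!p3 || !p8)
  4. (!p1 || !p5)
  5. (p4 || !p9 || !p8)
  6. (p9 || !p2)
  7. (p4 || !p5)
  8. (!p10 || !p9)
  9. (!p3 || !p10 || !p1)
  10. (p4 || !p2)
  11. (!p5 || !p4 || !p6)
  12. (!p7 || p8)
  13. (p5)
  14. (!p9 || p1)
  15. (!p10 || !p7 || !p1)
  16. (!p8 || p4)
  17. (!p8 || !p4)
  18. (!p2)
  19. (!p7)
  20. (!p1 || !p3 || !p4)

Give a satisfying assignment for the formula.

p1=False, p2=False, p3=False, p4=True, p5=True, p6=False, p7=False, p8=False, p9=False, p10=False

Check each clause:
  1. (p6 || !p3) — !p3 is true.
  2. (p5 || !p4 || !p10) — p5 is true.
  3. (!p8 || !p3) — !p8 is true.
  4. (!p1 || !p5) — !p1 is true.
  5. (p4 || !p9 || !p8) — !p8 is true.
  6. (p9 || !p2) — !p2 is true.
  7. (p4 || !p5) — p4 is true.
  8. (!p9 || !p10) — !p10 is true.
  9. (!p1 || !p10 || !p3) — !p3 is true.
  10. (!p2 || p4) — p4 is true.
  11. (!p5 || !p6 || !p4) — !p6 is true.
  12. (!p7 || p8) — !p7 is true.
  13. (p5) — p5 is true.
  14. (!p9 || p1) — !p9 is true.
  15. (!p7 || !p1 || !p10) — !p7 is true.
  16. (!p8 || p4) — !p8 is true.
  17. (!p8 || !p4) — !p8 is true.
  18. (!p2) — !p2 is true.
  19. (!p7) — !p7 is true.
  20. (!p3 || !p4 || !p1) — !p3 is true.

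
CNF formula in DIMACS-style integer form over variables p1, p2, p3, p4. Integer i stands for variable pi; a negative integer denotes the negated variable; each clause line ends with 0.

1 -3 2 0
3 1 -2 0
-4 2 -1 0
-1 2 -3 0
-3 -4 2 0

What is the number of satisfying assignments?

Case analysis on p2 and p1:
  p2=1, p1=1: remaining (p3,p4) ∈ {(0,0); (0,1); (1,0); (1,1)} — 4.
  p2=1, p1=0: remaining (p3,p4) ∈ {(1,0); (1,1)} — 2.
  p2=0, p1=1: remaining (p3,p4) ∈ {(0,0)} — 1.
  p2=0, p1=0: remaining (p3,p4) ∈ {(0,0); (0,1)} — 2.
Total: 4 + 2 + 1 + 2 = 9.

9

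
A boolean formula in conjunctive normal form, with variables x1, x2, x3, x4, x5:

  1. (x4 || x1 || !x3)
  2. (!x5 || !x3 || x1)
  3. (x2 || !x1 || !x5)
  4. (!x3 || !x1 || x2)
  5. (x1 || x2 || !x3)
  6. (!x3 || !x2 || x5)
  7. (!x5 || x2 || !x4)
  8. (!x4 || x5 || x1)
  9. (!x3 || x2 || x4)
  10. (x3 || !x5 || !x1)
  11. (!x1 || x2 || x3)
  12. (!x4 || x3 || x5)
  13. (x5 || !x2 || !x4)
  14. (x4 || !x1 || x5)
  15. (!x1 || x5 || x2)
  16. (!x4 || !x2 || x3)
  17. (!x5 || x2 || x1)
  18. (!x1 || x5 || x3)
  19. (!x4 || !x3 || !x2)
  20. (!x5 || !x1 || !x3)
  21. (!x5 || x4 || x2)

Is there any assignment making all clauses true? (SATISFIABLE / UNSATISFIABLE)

SATISFIABLE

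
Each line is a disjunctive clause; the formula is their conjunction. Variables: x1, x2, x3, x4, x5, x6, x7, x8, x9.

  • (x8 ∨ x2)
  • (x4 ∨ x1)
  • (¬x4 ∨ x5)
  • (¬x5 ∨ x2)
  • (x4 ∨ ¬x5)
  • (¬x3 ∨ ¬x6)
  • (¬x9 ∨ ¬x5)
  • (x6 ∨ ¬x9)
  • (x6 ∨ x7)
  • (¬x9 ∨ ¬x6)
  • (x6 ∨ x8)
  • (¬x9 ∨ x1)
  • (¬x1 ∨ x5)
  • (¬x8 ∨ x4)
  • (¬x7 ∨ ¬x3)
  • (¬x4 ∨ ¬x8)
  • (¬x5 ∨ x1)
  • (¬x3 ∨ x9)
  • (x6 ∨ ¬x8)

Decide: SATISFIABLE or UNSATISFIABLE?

Pure literal: x2 appears only positively; assign x2 = True.
x3 occurs only negated in the remaining clauses — set x3 = False.
Try x1 = True.
  then x5 is forced to True.
  then x4 is forced to True.
  then x9 is forced to False.
  then x8 is forced to False.
  then x6 is forced to True.
x7 is now unconstrained; take x7 = True.
So x1=True, x2=True, x3=False, x4=True, x5=True, x6=True, x7=True, x8=False, x9=False is a satisfying assignment.

SATISFIABLE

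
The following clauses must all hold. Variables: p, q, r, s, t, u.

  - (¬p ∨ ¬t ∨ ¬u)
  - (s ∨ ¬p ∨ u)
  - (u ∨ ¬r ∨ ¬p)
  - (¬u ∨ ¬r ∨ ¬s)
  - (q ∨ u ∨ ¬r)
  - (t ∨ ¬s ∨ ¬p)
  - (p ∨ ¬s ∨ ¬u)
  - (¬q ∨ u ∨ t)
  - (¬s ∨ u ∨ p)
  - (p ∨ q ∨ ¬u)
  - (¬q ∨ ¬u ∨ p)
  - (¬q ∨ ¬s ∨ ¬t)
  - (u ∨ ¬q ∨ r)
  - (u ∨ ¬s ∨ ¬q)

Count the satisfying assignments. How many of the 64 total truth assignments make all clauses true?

8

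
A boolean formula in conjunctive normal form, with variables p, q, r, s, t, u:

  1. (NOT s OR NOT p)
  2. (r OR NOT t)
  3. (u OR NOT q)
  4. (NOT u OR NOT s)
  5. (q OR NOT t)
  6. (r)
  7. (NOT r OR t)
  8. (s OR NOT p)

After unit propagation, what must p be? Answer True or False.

(r) stands alone — r = True.
(t OR NOT r) with r = True leaves only t, so t = True.
(q OR NOT t): since t = True, the clause reduces to (q). q = True.
(u OR NOT q): since q = True, the clause reduces to (u). u = True.
(NOT s OR NOT u): since u = True, the clause reduces to (NOT s). s = False.
From (s OR NOT p) and s = False: p = False.

False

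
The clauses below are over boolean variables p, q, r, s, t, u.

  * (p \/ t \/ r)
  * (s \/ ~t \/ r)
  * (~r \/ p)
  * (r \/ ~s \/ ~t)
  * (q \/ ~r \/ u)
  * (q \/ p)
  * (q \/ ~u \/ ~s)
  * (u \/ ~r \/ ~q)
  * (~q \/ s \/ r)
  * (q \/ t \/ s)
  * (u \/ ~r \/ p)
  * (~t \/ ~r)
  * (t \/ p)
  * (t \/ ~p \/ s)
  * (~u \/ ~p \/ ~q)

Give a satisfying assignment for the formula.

p=T, q=F, r=F, s=T, t=F, u=F

Try p = True.
Set q = False and propagate.
Try r = False.
The remaining clauses are satisfied by s = True, t = False, u = False.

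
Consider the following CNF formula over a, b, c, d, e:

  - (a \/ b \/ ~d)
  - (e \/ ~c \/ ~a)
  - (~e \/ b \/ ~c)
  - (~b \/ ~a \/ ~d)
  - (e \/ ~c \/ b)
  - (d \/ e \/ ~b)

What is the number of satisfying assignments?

14

Case analysis on b and e:
  b=T, e=T: c free; 3 ways for (a,d) × 2^1 = 6.
  b=T, e=F: remaining (a,c,d) ∈ {(F,F,T); (F,T,T)} — 2.
  b=F, e=T: remaining (a,c,d) ∈ {(F,F,F); (T,F,F); (T,F,T)} — 3.
  b=F, e=F: remaining (a,c,d) ∈ {(F,F,F); (T,F,F); (T,F,T)} — 3.
Total: 6 + 2 + 3 + 3 = 14.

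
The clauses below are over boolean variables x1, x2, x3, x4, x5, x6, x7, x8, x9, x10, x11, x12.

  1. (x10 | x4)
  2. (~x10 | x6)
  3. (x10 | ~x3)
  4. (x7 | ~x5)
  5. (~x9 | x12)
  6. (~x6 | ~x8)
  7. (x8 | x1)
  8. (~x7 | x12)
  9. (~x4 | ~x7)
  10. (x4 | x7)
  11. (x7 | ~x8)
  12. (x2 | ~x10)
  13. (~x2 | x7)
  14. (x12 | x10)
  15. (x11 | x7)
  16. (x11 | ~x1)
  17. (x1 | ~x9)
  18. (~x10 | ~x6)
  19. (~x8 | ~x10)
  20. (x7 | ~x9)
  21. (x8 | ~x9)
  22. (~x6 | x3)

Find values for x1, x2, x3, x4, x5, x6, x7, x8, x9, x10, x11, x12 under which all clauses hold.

x1=True, x2=False, x3=False, x4=True, x5=False, x6=False, x7=False, x8=False, x9=False, x10=False, x11=True, x12=True

Pure literal: x5 appears only negated; assign x5 = False.
Pure literal: x9 appears only negated; assign x9 = False.
Branch on x1: take x1 = True.
  then x11 is forced to True.
Try x2 = False.
  then x10 is forced to False.
  then x4 is forced to True.
  then x3 is forced to False.
  then x7 is forced to False.
  then x8 is forced to False.
  then x12 is forced to True.
  then x6 is forced to False.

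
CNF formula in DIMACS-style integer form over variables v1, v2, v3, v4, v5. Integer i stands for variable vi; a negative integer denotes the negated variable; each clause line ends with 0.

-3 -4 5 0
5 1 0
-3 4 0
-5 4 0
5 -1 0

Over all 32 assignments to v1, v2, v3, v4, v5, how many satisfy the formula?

Case analysis on v5 and v4:
  v5=1, v4=1: v1, v2, v3 free → 2^3 = 8.
  v5=1, v4=0: a clause becomes empty — 0.
  v5=0, v4=1: a clause becomes empty — 0.
  v5=0, v4=0: a clause becomes empty — 0.
Total: 8 + 0 + 0 + 0 = 8.

8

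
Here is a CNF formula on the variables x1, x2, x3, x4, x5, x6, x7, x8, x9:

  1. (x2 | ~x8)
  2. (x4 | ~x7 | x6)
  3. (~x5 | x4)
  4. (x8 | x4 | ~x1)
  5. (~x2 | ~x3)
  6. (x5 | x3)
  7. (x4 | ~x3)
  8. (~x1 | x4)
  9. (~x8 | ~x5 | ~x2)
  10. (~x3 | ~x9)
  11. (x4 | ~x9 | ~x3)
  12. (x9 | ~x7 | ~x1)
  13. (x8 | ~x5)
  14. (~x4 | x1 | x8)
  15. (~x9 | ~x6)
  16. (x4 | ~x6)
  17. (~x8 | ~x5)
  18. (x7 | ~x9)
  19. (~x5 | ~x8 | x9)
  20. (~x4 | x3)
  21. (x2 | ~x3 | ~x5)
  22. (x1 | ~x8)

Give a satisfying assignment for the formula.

x1=True  x2=False  x3=True  x4=True  x5=False  x6=True  x7=False  x8=False  x9=False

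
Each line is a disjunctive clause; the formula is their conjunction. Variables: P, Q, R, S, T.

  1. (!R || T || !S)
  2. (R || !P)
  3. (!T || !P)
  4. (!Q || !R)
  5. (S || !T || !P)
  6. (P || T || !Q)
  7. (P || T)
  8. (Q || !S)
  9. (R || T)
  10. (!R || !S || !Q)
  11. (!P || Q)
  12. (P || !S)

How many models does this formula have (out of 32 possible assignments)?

3

The models are:
  P=F Q=F R=F S=F T=T
  P=F Q=F R=T S=F T=T
  P=F Q=T R=F S=F T=T
Count: 3.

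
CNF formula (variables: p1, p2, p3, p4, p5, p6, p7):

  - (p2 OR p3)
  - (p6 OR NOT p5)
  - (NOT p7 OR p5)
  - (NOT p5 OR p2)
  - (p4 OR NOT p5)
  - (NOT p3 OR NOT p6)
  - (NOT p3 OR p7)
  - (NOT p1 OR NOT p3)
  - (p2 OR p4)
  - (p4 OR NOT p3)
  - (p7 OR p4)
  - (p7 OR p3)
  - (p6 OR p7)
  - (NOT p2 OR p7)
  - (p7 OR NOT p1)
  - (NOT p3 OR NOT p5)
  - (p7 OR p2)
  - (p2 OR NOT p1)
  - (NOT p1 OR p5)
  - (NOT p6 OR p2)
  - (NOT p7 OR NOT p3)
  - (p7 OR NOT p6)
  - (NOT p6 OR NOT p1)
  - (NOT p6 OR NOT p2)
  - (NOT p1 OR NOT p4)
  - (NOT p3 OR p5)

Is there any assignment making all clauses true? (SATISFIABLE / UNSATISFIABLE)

p7 = True:
  propagation gives p5=True, p6=True, p2=True; an empty clause results — contradiction.
p7 = False:
  propagation gives p3=False; an empty clause results — contradiction.
Every branch closes, so no satisfying assignment exists.

UNSATISFIABLE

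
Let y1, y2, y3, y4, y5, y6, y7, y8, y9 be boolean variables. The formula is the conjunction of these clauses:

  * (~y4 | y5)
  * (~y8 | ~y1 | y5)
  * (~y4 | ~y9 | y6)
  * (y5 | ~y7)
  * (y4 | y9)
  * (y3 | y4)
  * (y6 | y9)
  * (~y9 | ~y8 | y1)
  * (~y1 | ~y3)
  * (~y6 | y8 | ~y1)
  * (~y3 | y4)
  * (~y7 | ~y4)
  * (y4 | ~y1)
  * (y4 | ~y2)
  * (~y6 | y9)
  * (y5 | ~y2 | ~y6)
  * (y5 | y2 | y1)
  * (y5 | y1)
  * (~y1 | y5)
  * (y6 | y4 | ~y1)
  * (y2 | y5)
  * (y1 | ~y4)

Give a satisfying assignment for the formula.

Pure literal: y5 appears only positively; assign y5 = True.
y7 occurs only negated in the remaining clauses — set y7 = False.
Set y1 = True and propagate.
  then y3 is forced to False.
  then y4 is forced to True.
The remaining clauses are satisfied by y2 = False, y6 = True, y8 = True, y9 = True.
Every clause has at least one true literal under this assignment.

y1 = T, y2 = F, y3 = F, y4 = T, y5 = T, y6 = T, y7 = F, y8 = T, y9 = T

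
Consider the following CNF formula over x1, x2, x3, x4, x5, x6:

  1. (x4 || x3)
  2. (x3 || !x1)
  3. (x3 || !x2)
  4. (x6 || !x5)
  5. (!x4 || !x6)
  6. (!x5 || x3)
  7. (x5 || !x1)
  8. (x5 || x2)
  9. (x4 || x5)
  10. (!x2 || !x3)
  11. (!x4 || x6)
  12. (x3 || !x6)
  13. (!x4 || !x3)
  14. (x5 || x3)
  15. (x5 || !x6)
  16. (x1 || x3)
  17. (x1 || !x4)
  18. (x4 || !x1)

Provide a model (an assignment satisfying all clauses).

Set x1 = False and propagate.
  then x3 is forced to True.
  then x2 is forced to False.
  then x5 is forced to True.
  then x6 is forced to True.
  then x4 is forced to False.

x1=F, x2=F, x3=T, x4=F, x5=T, x6=T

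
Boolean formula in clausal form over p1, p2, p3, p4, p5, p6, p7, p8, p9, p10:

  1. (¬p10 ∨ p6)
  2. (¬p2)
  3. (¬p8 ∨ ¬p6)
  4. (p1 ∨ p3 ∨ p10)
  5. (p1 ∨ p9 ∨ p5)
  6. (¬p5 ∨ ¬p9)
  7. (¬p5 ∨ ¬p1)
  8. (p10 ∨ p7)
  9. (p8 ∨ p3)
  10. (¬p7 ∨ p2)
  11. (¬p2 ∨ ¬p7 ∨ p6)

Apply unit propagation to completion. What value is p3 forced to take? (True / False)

True

(¬p2) is a unit clause: p2 = False.
In (¬p7 ∨ p2), p2 is now false; ¬p7 must hold, so p7 = False.
(p10 ∨ p7) with p7 = False leaves only p10, so p10 = True.
(p6 ∨ ¬p10): since p10 = True, the clause reduces to (p6). p6 = True.
(¬p8 ∨ ¬p6) with p6 = True leaves only ¬p8, so p8 = False.
(p8 ∨ p3): since p8 = False, the clause reduces to (p3). p3 = True.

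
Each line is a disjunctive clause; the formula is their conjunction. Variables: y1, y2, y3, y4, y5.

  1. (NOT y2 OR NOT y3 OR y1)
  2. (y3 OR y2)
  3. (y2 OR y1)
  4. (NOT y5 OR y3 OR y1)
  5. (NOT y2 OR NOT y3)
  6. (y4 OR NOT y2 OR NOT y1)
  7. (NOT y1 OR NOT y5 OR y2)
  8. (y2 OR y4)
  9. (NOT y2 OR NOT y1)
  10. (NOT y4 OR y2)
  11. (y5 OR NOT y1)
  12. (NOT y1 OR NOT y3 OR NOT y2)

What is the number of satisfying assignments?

Satisfying assignments:
  y1=F y2=T y3=F y4=F y5=F
  y1=F y2=T y3=F y4=T y5=F
Count: 2.

2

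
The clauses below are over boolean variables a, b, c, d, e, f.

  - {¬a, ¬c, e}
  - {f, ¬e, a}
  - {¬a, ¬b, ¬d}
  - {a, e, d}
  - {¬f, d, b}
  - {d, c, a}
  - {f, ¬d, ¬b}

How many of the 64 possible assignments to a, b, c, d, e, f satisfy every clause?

Split on a, then d.
  a=1, d=1: f free; 3 ways for (b,c,e) × 2^1 = 6.
  a=1, d=0: 9 of the 16 assignments to (b,c,e,f) work.
  a=0, d=1: c free; 5 ways for (b,e,f) × 2^1 = 10.
  a=0, d=0: remaining (b,c,e,f) ∈ {(1,1,1,1)} — 1.
Total: 6 + 9 + 10 + 1 = 26.

26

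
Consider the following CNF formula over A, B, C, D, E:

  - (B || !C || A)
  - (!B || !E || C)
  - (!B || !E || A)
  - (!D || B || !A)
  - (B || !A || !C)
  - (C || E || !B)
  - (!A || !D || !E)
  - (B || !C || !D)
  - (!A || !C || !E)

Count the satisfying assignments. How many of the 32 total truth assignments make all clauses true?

10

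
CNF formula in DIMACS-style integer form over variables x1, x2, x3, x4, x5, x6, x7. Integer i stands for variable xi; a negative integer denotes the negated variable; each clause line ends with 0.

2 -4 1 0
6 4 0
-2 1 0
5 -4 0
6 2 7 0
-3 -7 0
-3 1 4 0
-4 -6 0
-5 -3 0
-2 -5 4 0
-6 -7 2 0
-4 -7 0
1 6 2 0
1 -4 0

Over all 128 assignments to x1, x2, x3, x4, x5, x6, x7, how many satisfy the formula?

Case analysis on x4 and x2:
  x4=1, x2=1: remaining (x1,x3,x5,x6,x7) ∈ {(1,0,1,0,0)} — 1.
  x4=1, x2=0: a clause becomes empty — 0.
  x4=0, x2=1: remaining (x1,x3,x5,x6,x7) ∈ {(1,0,0,1,0); (1,0,0,1,1); (1,1,0,1,0)} — 3.
  x4=0, x2=0: 5 of the 32 assignments to (x1,x3,x5,x6,x7) work.
Total: 1 + 0 + 3 + 5 = 9.

9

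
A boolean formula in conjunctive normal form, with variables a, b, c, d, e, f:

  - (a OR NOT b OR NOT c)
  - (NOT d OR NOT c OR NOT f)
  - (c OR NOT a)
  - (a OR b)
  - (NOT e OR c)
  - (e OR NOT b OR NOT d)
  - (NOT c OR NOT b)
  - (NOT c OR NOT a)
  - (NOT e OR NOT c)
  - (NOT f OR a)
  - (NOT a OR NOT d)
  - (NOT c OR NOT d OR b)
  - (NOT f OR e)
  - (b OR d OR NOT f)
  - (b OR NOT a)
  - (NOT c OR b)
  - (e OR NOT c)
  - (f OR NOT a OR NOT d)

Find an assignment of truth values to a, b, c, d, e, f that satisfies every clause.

Try a = False.
  then b is forced to True.
  then c is forced to False.
  then e is forced to False.
  then d is forced to False.
  then f is forced to False.
Every clause has at least one true literal under this assignment.

a=F  b=T  c=F  d=F  e=F  f=F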